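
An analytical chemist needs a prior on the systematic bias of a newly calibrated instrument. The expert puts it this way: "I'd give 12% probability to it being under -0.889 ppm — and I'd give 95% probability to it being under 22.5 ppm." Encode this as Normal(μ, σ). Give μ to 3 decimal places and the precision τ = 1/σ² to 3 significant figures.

For Normal(μ,σ), the p-quantile is μ + z_p·σ. Here z_{0.12} = -1.175, z_{0.95} = 1.645.
So -0.889 = μ − 1.175σ and 22.5 = μ + 1.645σ.
Subtracting: σ = (22.5 − -0.889)/(1.645 − (-1.175)) = 8.294.
Then μ = -0.889 − (-1.175)·8.294 = 8.857.
Precision τ = 1/σ² = 1/8.294² = 0.0145.

μ = 8.857, τ = 0.0145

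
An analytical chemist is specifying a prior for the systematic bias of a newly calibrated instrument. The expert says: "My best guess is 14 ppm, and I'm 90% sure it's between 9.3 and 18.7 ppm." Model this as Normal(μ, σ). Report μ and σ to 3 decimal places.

μ = 14.000, σ = 2.857

A symmetric 90% interval runs μ ± z·σ with z = 1.645.
Half-width = 4.7, so σ = 4.7/1.645 = 2.857.
μ is the stated best guess, 14.000.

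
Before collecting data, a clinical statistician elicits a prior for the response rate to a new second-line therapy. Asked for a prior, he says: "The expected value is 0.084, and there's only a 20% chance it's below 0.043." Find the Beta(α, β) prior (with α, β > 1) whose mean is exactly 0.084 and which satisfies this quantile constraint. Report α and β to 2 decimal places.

α ≈ 2.77, β ≈ 30.21

With mean 0.084 fixed, write α = 0.084s, β = 0.916s where s = α+β.
Need P(θ < 0.043) = 0.2 under Beta(0.084s, 0.916s). Normal approximation: (q−m)/√(m(1−m)/s) ≈ z_{0.2} = -0.842, so s ≈ 0.084·0.916·(-0.842)²/(0.043−0.084)² = 32.4.
At s = 32.4: P(θ<0.043) ≈ 0.203. Adjusting to match 0.2 gives s ≈ 32.98.
So α = 0.084·32.98 ≈ 2.77, β = 0.916·32.98 ≈ 30.21.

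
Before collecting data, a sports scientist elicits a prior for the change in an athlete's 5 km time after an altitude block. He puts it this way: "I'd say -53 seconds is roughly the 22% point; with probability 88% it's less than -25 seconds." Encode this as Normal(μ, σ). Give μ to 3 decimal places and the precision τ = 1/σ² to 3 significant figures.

The p-quantile of Normal(μ,σ) is μ + z_p·σ, with z_{0.22} = -0.7722 and z_{0.88} = 1.175.
Eliminate σ: μ = (z₂·x₁ − z₁·x₂)/(z₂ − z₁) = (1.175·-53 − (-0.7722)·-25)/1.947 = -41.896.
Then σ = (x₂ − x₁)/(z₂ − z₁) = (-25 − -53)/1.947 = 14.380.
Precision τ = 1/σ² = 1/14.38² = 0.00484.

μ = -41.896, τ = 0.00484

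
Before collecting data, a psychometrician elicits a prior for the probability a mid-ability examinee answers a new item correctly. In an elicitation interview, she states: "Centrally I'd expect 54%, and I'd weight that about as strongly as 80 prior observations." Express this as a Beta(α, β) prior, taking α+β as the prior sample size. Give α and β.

Under the effective-sample-size interpretation, Beta(α, β) has prior mean α/(α+β) and prior sample size α+β.
So α+β = 80 and α/(α+β) = 0.54, giving α = 0.54·80 = 43.2 and β = 80 − 43.2 = 36.8.

α = 43.2, β = 36.8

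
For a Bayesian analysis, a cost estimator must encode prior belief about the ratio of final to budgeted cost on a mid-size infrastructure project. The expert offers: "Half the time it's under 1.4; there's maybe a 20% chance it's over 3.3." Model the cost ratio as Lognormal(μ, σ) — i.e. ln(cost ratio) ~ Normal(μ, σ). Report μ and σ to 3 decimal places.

μ ≈ 0.336, σ ≈ 1.019

If T ~ Lognormal(μ,σ) then ln T ~ Normal(μ,σ), so the p-quantile of ln T is μ + z_p·σ.
ln(1.4) = 0.3365 and ln(3.3) = 1.194; z_{0.5} = 0, z_{0.8} = 0.8416.
σ = (1.194 − 0.3365)/(0.8416 − (0)) = 1.019.
μ = 0.3365 − (0)·1.019 = 0.336.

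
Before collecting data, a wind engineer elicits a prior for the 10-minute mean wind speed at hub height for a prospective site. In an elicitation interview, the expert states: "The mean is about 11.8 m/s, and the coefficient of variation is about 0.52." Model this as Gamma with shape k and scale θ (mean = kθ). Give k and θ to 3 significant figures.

For Gamma(k, scale θ): mean = kθ, variance = kθ², so CV = 1/√k.
CV = 0.52, hence k = 1/CV² = 3.7.
Then θ = mean/k = 11.8/3.7 = 3.19.

k ≈ 3.7, θ ≈ 3.19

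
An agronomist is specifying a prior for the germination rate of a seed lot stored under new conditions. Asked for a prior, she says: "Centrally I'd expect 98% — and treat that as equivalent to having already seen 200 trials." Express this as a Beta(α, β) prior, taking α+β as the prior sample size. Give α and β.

α = 196, β = 4

Under the effective-sample-size interpretation, Beta(α, β) has prior mean α/(α+β) and prior sample size α+β.
So α+β = 200 and α/(α+β) = 0.98, giving α = 0.98·200 = 196 and β = 200 − 196 = 4.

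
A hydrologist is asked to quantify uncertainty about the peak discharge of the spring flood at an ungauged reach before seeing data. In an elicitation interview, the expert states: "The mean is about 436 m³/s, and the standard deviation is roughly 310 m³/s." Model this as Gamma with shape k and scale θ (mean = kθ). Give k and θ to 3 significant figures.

For Gamma(k, scale θ): mean = kθ, variance = kθ², so CV = 1/√k.
CV = SD/mean = 310/436 = 0.711, hence k = 1/CV² = 1.98.
Then θ = mean/k = 436/1.98 = 220.

k ≈ 1.98, θ ≈ 220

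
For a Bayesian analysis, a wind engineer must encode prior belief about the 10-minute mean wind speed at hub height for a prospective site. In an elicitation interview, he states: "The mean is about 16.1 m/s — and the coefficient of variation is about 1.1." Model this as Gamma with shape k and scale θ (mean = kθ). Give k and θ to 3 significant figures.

For Gamma(k, scale θ): mean = kθ, variance = kθ², so CV = 1/√k.
CV = 1.1, hence k = 1/CV² = 0.826.
Then θ = mean/k = 16.1/0.826 = 19.5.

k ≈ 0.826, θ ≈ 19.5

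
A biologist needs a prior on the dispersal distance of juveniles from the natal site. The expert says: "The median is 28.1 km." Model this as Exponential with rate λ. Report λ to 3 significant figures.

λ ≈ 0.0247

Exponential median = ln 2 / λ, so λ = ln 2 / 28.1 = 0.0247.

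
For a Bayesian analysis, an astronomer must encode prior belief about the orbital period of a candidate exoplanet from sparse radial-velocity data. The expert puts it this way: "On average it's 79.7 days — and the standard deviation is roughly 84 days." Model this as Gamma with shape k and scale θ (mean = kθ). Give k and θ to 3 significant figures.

For Gamma(k, scale θ): mean = kθ, variance = kθ², so CV = 1/√k.
CV = SD/mean = 84/79.7 = 1.054, hence k = 1/CV² = 0.9.
Then θ = mean/k = 79.7/0.9 = 88.5.

k ≈ 0.9, θ ≈ 88.5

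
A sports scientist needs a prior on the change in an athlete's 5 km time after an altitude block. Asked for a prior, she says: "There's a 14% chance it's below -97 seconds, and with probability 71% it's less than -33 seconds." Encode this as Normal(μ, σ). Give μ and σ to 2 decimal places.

μ = -54.68, σ = 39.17

The p-quantile of Normal(μ,σ) is μ + z_p·σ, with z_{0.14} = -1.08 and z_{0.71} = 0.5534.
Eliminate σ: μ = (z₂·x₁ − z₁·x₂)/(z₂ − z₁) = (0.5534·-97 − (-1.08)·-33)/1.634 = -54.68.
Then σ = (x₂ − x₁)/(z₂ − z₁) = (-33 − -97)/1.634 = 39.17.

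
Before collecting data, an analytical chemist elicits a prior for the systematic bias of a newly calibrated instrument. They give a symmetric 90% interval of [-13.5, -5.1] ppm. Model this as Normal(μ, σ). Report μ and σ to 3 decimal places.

μ = -9.300, σ = 2.553

A symmetric 90% interval runs μ ± z·σ with z = 1.645.
Half-width = 4.2, so σ = 4.2/1.645 = 2.553.
μ is the interval midpoint, -9.300.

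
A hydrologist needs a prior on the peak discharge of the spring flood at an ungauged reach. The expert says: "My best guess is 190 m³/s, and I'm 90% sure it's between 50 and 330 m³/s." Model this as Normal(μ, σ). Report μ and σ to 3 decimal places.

A symmetric 90% interval runs μ ± z·σ with z = 1.645.
Half-width = 140, so σ = 140/1.645 = 85.114.
μ is the stated best guess, 190.000.

μ = 190.000, σ = 85.114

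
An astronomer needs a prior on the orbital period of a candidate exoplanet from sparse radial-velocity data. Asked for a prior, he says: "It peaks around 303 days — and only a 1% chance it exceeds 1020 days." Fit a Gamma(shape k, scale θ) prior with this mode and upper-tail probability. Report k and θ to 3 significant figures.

Gamma(k,θ) with k>1 has mode (k−1)θ, so θ = 303/(k−1).
Need P(X < 1020) = 0.99 with θ tied to k this way. Start at k = 2, θ = 303: P(X<1020) ≈ 0.849.
Too low — raise k to concentrate. Iterating converges to k ≈ 3.97.
Then θ = 303/(3.97−1) ≈ 102.

k ≈ 3.97, θ ≈ 102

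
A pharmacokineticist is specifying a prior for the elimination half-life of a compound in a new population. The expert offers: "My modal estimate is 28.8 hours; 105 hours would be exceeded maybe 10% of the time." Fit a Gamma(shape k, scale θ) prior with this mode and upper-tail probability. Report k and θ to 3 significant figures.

Gamma(k,θ) with k>1 has mode (k−1)θ, so θ = 28.8/(k−1).
Need P(X < 105) = 0.9 with θ tied to k this way. Start at k = 2, θ = 28.8: P(X<105) ≈ 0.879.
Too low — raise k to concentrate. Iterating converges to k ≈ 2.11.
Then θ = 28.8/(2.11−1) ≈ 25.9.

k ≈ 2.11, θ ≈ 25.9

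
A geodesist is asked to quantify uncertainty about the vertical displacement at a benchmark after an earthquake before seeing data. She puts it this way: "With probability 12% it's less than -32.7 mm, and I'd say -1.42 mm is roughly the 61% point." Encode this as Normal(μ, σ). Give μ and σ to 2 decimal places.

μ = -7.43, σ = 21.51

For Normal(μ,σ), the p-quantile is μ + z_p·σ. Here z_{0.12} = -1.175, z_{0.61} = 0.2793.
So -32.7 = μ − 1.175σ and -1.42 = μ + 0.2793σ.
Subtracting: σ = (-1.42 − -32.7)/(0.2793 − (-1.175)) = 21.51.
Then μ = -32.7 − (-1.175)·21.51 = -7.43.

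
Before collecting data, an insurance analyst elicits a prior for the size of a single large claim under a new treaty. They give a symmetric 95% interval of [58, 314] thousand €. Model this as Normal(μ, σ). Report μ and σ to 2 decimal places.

μ = 186.00, σ = 65.31

A symmetric 95% interval runs μ ± z·σ with z = 1.96.
Half-width = 128, so σ = 128/1.96 = 65.31.
μ is the interval midpoint, 186.00.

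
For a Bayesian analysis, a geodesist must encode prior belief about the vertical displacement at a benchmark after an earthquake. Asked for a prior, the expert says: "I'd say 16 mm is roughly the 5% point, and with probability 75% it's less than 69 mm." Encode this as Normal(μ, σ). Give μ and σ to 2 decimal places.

For Normal(μ,σ), the p-quantile is μ + z_p·σ. Here z_{0.05} = -1.645, z_{0.75} = 0.6745.
So 16 = μ − 1.645σ and 69 = μ + 0.6745σ.
Subtracting: σ = (69 − 16)/(0.6745 − (-1.645)) = 22.85.
Then μ = 16 − (-1.645)·22.85 = 53.59.

μ = 53.59, σ = 22.85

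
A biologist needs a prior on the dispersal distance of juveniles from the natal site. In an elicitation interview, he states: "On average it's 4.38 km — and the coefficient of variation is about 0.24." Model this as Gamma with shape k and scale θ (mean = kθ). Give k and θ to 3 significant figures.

For Gamma(k, scale θ): mean = kθ, variance = kθ², so CV = 1/√k.
CV = 0.24, hence k = 1/CV² = 17.4.
Then θ = mean/k = 4.38/17.4 = 0.252.

k ≈ 17.4, θ ≈ 0.252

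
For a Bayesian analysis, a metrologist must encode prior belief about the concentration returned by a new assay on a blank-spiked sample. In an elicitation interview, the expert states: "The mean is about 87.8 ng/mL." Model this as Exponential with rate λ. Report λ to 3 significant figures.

Exponential mean = 1/λ, so λ = 1/87.8 = 0.0114.

λ ≈ 0.0114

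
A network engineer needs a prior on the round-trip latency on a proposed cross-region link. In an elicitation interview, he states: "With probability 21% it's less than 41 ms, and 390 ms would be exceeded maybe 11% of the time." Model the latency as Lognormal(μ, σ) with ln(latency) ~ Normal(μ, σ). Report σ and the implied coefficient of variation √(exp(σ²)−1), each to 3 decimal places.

If T ~ Lognormal(μ,σ) then ln T ~ Normal(μ,σ), so the p-quantile of ln T is μ + z_p·σ.
ln(41) = 3.714 and ln(390) = 5.966; z_{0.21} = -0.8064, z_{0.89} = 1.227.
σ = (5.966 − 3.714)/(1.227 − (-0.8064)) = 1.108.
μ = 3.714 − (-0.8064)·1.108 = 4.607.
CV = √(exp(σ²)−1) = √(exp(1.2277)−1) = 1.554.

σ ≈ 1.108, CV ≈ 1.554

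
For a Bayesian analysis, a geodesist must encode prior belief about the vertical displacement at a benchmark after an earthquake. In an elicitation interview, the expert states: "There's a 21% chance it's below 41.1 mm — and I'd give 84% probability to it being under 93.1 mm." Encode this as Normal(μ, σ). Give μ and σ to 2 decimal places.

μ = 64.39, σ = 28.87

The p-quantile of Normal(μ,σ) is μ + z_p·σ, with z_{0.21} = -0.8064 and z_{0.84} = 0.9945.
Eliminate σ: μ = (z₂·x₁ − z₁·x₂)/(z₂ − z₁) = (0.9945·41.1 − (-0.8064)·93.1)/1.801 = 64.39.
Then σ = (x₂ − x₁)/(z₂ − z₁) = (93.1 − 41.1)/1.801 = 28.87.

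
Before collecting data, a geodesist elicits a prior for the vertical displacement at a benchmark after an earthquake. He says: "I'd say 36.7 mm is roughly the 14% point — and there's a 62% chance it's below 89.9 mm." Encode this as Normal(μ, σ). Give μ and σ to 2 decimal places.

The p-quantile of Normal(μ,σ) is μ + z_p·σ, with z_{0.14} = -1.08 and z_{0.62} = 0.3055.
Eliminate σ: μ = (z₂·x₁ − z₁·x₂)/(z₂ − z₁) = (0.3055·36.7 − (-1.08)·89.9)/1.386 = 78.17.
Then σ = (x₂ − x₁)/(z₂ − z₁) = (89.9 − 36.7)/1.386 = 38.39.

μ = 78.17, σ = 38.39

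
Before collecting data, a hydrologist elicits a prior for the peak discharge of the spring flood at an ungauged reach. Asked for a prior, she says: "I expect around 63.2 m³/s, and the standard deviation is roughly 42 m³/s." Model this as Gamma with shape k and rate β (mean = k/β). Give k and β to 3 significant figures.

For Gamma(k, rate β): mean = k/β, variance = k/β², so CV = 1/√k.
CV = SD/mean = 42/63.2 = 0.6646, hence k = 1/CV² = 2.26.
Then β = k/mean = 2.26/63.2 = 0.0358.

k ≈ 2.26, β ≈ 0.0358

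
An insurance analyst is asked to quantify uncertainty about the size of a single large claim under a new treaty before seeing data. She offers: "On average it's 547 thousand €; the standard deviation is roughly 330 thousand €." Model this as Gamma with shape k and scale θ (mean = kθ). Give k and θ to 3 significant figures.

For Gamma(k, scale θ): mean = kθ, variance = kθ², so CV = 1/√k.
CV = SD/mean = 330/547 = 0.6033, hence k = 1/CV² = 2.75.
Then θ = mean/k = 547/2.75 = 199.

k ≈ 2.75, θ ≈ 199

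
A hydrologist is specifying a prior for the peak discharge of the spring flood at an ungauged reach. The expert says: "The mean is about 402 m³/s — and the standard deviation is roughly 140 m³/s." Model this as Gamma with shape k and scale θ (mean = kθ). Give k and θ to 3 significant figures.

For Gamma(k, scale θ): mean = kθ, variance = kθ², so CV = 1/√k.
CV = SD/mean = 140/402 = 0.3483, hence k = 1/CV² = 8.25.
Then θ = mean/k = 402/8.25 = 48.8.

k ≈ 8.25, θ ≈ 48.8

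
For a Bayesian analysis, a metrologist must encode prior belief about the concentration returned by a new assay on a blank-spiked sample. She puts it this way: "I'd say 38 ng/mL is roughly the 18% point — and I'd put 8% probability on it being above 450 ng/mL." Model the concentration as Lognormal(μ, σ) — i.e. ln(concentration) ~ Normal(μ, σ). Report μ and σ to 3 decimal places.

μ ≈ 4.613, σ ≈ 1.065

If T ~ Lognormal(μ,σ) then ln T ~ Normal(μ,σ), so the p-quantile of ln T is μ + z_p·σ.
ln(38) = 3.638 and ln(450) = 6.109; z_{0.18} = -0.9154, z_{0.92} = 1.405.
σ = (6.109 − 3.638)/(1.405 − (-0.9154)) = 1.065.
μ = 3.638 − (-0.9154)·1.065 = 4.613.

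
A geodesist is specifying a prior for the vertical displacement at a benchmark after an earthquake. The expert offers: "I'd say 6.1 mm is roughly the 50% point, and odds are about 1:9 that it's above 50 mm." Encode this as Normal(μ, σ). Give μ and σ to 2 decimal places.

For Normal(μ,σ), the p-quantile is μ + z_p·σ. Here z_{0.5} = 0, z_{0.9} = 1.282.
So 6.1 = μ + 0σ and 50 = μ + 1.282σ.
Subtracting: σ = (50 − 6.1)/(1.282 − (0)) = 34.26.
Then μ = 6.1 − (0)·34.26 = 6.10.

μ = 6.10, σ = 34.26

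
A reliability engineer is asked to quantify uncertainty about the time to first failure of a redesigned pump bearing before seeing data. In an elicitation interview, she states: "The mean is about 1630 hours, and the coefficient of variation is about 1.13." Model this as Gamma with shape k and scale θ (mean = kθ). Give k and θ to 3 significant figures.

k ≈ 0.783, θ ≈ 2080

For Gamma(k, scale θ): mean = kθ, variance = kθ², so CV = 1/√k.
CV = 1.13, hence k = 1/CV² = 0.783.
Then θ = mean/k = 1630/0.783 = 2080.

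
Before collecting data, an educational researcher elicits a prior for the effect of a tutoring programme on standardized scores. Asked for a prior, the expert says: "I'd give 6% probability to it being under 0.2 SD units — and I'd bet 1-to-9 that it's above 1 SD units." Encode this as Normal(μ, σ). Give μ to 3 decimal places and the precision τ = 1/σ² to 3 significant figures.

μ = 0.639, τ = 12.6

For Normal(μ,σ), the p-quantile is μ + z_p·σ. Here z_{0.06} = -1.555, z_{0.9} = 1.282.
So 0.2 = μ − 1.555σ and 1 = μ + 1.282σ.
Subtracting: σ = (1 − 0.2)/(1.282 − (-1.555)) = 0.282.
Then μ = 0.2 − (-1.555)·0.282 = 0.639.
Precision τ = 1/σ² = 1/0.2821² = 12.6.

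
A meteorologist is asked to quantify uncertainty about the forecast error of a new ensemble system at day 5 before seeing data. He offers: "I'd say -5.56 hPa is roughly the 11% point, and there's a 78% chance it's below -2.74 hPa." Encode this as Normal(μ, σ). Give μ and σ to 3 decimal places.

μ = -3.829, σ = 1.411

The p-quantile of Normal(μ,σ) is μ + z_p·σ, with z_{0.11} = -1.227 and z_{0.78} = 0.7722.
Eliminate σ: μ = (z₂·x₁ − z₁·x₂)/(z₂ − z₁) = (0.7722·-5.56 − (-1.227)·-2.74)/1.999 = -3.829.
Then σ = (x₂ − x₁)/(z₂ − z₁) = (-2.74 − -5.56)/1.999 = 1.411.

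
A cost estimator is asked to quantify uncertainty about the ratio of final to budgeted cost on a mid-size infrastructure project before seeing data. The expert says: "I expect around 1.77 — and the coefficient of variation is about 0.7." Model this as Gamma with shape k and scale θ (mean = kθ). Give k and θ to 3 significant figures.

For Gamma(k, scale θ): mean = kθ, variance = kθ², so CV = 1/√k.
CV = 0.7, hence k = 1/CV² = 2.04.
Then θ = mean/k = 1.77/2.04 = 0.867.

k ≈ 2.04, θ ≈ 0.867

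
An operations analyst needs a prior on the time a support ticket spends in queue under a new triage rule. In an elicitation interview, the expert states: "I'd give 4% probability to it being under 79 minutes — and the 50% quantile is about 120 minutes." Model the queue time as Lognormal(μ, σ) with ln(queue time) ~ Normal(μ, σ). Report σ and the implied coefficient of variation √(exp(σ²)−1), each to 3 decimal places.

If T ~ Lognormal(μ,σ) then ln T ~ Normal(μ,σ), so the p-quantile of ln T is μ + z_p·σ.
ln(79) = 4.369 and ln(120) = 4.787; z_{0.04} = -1.751, z_{0.5} = 0.
σ = (4.787 − 4.369)/(0 − (-1.751)) = 0.239.
μ = 4.369 − (-1.751)·0.239 = 4.787.
CV = √(exp(σ²)−1) = √(exp(0.0570)−1) = 0.242.

σ ≈ 0.239, CV ≈ 0.242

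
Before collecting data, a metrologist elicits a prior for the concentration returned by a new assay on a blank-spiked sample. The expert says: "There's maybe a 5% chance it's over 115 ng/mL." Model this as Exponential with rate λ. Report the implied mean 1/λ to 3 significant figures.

P(T > 115.0) = e^(−λ·115.0) = 0.05, so λ = −ln(0.05)/115.0 = 0.026.
Mean = 1/λ = 38.4 ng/mL.

mean ≈ 38.4 ng/mL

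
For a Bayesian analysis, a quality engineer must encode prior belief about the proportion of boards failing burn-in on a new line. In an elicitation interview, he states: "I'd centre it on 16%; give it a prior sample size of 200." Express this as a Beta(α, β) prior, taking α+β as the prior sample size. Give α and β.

α = 32, β = 168

Under the effective-sample-size interpretation, Beta(α, β) has prior mean α/(α+β) and prior sample size α+β.
So α+β = 200 and α/(α+β) = 0.16, giving α = 0.16·200 = 32 and β = 200 − 32 = 168.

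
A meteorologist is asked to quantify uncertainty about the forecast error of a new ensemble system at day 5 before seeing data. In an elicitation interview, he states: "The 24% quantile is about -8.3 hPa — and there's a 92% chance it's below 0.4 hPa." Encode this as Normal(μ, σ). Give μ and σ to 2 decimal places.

μ = -5.39, σ = 4.12

The p-quantile of Normal(μ,σ) is μ + z_p·σ, with z_{0.24} = -0.7063 and z_{0.92} = 1.405.
Eliminate σ: μ = (z₂·x₁ − z₁·x₂)/(z₂ − z₁) = (1.405·-8.3 − (-0.7063)·0.4)/2.111 = -5.39.
Then σ = (x₂ − x₁)/(z₂ − z₁) = (0.4 − -8.3)/2.111 = 4.12.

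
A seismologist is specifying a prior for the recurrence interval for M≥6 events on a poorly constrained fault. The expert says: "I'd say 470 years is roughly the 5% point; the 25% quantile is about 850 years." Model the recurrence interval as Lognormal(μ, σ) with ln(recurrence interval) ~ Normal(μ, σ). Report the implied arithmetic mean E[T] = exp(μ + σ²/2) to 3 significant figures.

E[T] ≈ 1550 years

If T ~ Lognormal(μ,σ) then ln T ~ Normal(μ,σ), so the p-quantile of ln T is μ + z_p·σ.
ln(470) = 6.153 and ln(850) = 6.745; z_{0.05} = -1.645, z_{0.25} = -0.6745.
σ = (6.745 − 6.153)/(-0.6745 − (-1.645)) = 0.611.
μ = 6.153 − (-1.645)·0.611 = 7.157.
E[T] = exp(μ + σ²/2) = exp(7.157 + 0.1864) = 1550 years.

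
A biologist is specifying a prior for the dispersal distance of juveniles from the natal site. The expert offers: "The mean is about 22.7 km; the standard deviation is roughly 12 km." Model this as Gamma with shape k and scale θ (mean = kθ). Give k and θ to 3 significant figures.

k ≈ 3.58, θ ≈ 6.34

For Gamma(k, scale θ): mean = kθ, variance = kθ², so CV = 1/√k.
CV = SD/mean = 12/22.7 = 0.5286, hence k = 1/CV² = 3.58.
Then θ = mean/k = 22.7/3.58 = 6.34.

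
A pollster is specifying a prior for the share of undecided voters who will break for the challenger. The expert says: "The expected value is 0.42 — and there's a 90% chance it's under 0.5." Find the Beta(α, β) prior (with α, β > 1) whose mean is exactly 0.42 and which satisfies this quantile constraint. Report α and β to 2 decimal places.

α ≈ 26.47, β ≈ 36.56

With mean 0.42 fixed, write α = 0.42s, β = 0.58s where s = α+β.
Need P(θ < 0.5) = 0.9 under Beta(0.42s, 0.58s). Normal approximation: (q−m)/√(m(1−m)/s) ≈ z_{0.9} = 1.28, so s ≈ 0.42·0.58·(1.28)²/(0.5−0.42)² = 62.5.
At s = 62.5: P(θ<0.5) ≈ 0.899. Adjusting to match 0.9 gives s ≈ 63.03.
So α = 0.42·63.03 ≈ 26.47, β = 0.58·63.03 ≈ 36.56.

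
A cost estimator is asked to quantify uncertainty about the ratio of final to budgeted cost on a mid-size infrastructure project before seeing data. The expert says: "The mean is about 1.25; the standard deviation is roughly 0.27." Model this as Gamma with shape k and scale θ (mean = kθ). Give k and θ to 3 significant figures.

k ≈ 21.4, θ ≈ 0.0583

For Gamma(k, scale θ): mean = kθ, variance = kθ², so CV = 1/√k.
CV = SD/mean = 0.27/1.25 = 0.216, hence k = 1/CV² = 21.4.
Then θ = mean/k = 1.25/21.4 = 0.0583.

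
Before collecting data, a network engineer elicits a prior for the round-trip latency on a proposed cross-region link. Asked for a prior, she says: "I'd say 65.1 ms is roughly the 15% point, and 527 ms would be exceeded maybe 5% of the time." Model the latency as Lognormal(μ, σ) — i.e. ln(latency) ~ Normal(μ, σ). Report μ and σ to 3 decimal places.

μ ≈ 4.984, σ ≈ 0.780

If T ~ Lognormal(μ,σ) then ln T ~ Normal(μ,σ), so the p-quantile of ln T is μ + z_p·σ.
ln(65.1) = 4.176 and ln(527) = 6.267; z_{0.15} = -1.036, z_{0.95} = 1.645.
σ = (6.267 − 4.176)/(1.645 − (-1.036)) = 0.780.
μ = 4.176 − (-1.036)·0.780 = 4.984.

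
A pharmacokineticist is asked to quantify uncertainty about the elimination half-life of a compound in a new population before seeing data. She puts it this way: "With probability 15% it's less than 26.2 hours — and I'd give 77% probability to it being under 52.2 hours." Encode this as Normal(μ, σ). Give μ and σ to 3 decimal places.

For Normal(μ,σ), the p-quantile is μ + z_p·σ. Here z_{0.15} = -1.036, z_{0.77} = 0.7388.
So 26.2 = μ − 1.036σ and 52.2 = μ + 0.7388σ.
Subtracting: σ = (52.2 − 26.2)/(0.7388 − (-1.036)) = 14.646.
Then μ = 26.2 − (-1.036)·14.646 = 41.379.

μ = 41.379, σ = 14.646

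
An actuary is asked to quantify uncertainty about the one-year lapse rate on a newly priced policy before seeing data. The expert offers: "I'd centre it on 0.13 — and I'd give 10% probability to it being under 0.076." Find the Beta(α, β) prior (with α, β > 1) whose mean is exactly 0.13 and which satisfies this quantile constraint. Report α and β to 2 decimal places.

α ≈ 7.22, β ≈ 48.30

With mean 0.13 fixed, write α = 0.13s, β = 0.87s where s = α+β.
Need P(θ < 0.076) = 0.1 under Beta(0.13s, 0.87s). Normal approximation: (q−m)/√(m(1−m)/s) ≈ z_{0.1} = -1.28, so s ≈ 0.13·0.87·(-1.28)²/(0.076−0.13)² = 63.7.
At s = 63.7: P(θ<0.076) ≈ 0.083. Adjusting to match 0.1 gives s ≈ 55.51.
So α = 0.13·55.51 ≈ 7.22, β = 0.87·55.51 ≈ 48.30.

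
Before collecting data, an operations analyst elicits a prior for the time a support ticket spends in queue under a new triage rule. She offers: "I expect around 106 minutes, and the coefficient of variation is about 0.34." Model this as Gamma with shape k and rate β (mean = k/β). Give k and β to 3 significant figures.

k ≈ 8.65, β ≈ 0.0816

For Gamma(k, rate β): mean = k/β, variance = k/β², so CV = 1/√k.
CV = 0.34, hence k = 1/CV² = 8.65.
Then β = k/mean = 8.65/106 = 0.0816.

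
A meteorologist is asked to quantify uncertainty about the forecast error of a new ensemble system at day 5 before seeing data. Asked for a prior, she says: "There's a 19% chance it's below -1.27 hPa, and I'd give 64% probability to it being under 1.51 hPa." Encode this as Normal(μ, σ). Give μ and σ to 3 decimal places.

μ = 0.704, σ = 2.249

For Normal(μ,σ), the p-quantile is μ + z_p·σ. Here z_{0.19} = -0.8779, z_{0.64} = 0.3585.
So -1.27 = μ − 0.8779σ and 1.51 = μ + 0.3585σ.
Subtracting: σ = (1.51 − -1.27)/(0.3585 − (-0.8779)) = 2.249.
Then μ = -1.27 − (-0.8779)·2.249 = 0.704.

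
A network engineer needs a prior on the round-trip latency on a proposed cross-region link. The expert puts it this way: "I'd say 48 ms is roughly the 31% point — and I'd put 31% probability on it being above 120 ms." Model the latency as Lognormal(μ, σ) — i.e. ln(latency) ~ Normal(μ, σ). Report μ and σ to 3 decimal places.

μ ≈ 4.329, σ ≈ 0.924

If T ~ Lognormal(μ,σ) then ln T ~ Normal(μ,σ), so the p-quantile of ln T is μ + z_p·σ.
ln(48) = 3.871 and ln(120) = 4.787; z_{0.31} = -0.4959, z_{0.69} = 0.4959.
σ = (4.787 − 3.871)/(0.4959 − (-0.4959)) = 0.924.
μ = 3.871 − (-0.4959)·0.924 = 4.329.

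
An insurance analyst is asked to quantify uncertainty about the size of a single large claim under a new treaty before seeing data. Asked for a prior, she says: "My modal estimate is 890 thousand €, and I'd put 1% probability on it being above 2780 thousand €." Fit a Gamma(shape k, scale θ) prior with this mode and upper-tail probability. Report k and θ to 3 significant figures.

Gamma(k,θ) with k>1 has mode (k−1)θ, so θ = 890/(k−1).
Need P(X < 2780) = 0.99 with θ tied to k this way. Start at k = 2, θ = 890: P(X<2780) ≈ 0.819.
Too low — raise k to concentrate. Iterating converges to k ≈ 4.44.
Then θ = 890/(4.44−1) ≈ 259.

k ≈ 4.44, θ ≈ 259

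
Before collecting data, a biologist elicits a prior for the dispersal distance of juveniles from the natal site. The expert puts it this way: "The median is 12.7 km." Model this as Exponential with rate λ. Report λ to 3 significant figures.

λ ≈ 0.0546

Exponential median = ln 2 / λ, so λ = ln 2 / 12.7 = 0.0546.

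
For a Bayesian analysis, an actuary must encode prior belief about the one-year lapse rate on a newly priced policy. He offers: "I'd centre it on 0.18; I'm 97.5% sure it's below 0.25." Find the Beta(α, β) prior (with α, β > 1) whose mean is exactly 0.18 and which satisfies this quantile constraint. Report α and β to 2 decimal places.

With mean 0.18 fixed, write α = 0.18s, β = 0.82s where s = α+β.
Need P(θ < 0.25) = 0.975 under Beta(0.18s, 0.82s). Normal approximation: (q−m)/√(m(1−m)/s) ≈ z_{0.975} = 1.96, so s ≈ 0.18·0.82·(1.96)²/(0.25−0.18)² = 115.7.
At s = 115.7: P(θ<0.25) ≈ 0.968. Adjusting to match 0.975 gives s ≈ 130.77.
So α = 0.18·130.77 ≈ 23.54, β = 0.82·130.77 ≈ 107.23.

α ≈ 23.54, β ≈ 107.23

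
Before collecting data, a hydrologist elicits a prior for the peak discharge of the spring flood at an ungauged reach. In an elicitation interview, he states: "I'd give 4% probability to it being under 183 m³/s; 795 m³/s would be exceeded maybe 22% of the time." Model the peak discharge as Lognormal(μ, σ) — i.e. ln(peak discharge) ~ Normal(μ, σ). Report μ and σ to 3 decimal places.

μ ≈ 6.229, σ ≈ 0.582

If T ~ Lognormal(μ,σ) then ln T ~ Normal(μ,σ), so the p-quantile of ln T is μ + z_p·σ.
ln(183) = 5.209 and ln(795) = 6.678; z_{0.04} = -1.751, z_{0.78} = 0.7722.
σ = (6.678 − 5.209)/(0.7722 − (-1.751)) = 0.582.
μ = 5.209 − (-1.751)·0.582 = 6.229.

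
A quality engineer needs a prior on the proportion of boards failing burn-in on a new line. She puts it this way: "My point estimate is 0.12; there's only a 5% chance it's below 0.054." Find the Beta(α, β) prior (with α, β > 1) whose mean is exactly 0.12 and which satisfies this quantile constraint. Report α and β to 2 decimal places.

α ≈ 5.85, β ≈ 42.88

With mean 0.12 fixed, write α = 0.12s, β = 0.88s where s = α+β.
Need P(θ < 0.054) = 0.05 under Beta(0.12s, 0.88s). Normal approximation: (q−m)/√(m(1−m)/s) ≈ z_{0.05} = -1.64, so s ≈ 0.12·0.88·(-1.64)²/(0.054−0.12)² = 65.6.
At s = 65.6: P(θ<0.054) ≈ 0.026. Adjusting to match 0.05 gives s ≈ 48.72.
So α = 0.12·48.72 ≈ 5.85, β = 0.88·48.72 ≈ 42.88.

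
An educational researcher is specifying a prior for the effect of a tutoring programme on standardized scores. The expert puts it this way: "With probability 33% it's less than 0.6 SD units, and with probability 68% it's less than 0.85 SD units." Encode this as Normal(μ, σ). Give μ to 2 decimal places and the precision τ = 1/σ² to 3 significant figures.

μ = 0.72, τ = 13.2

For Normal(μ,σ), the p-quantile is μ + z_p·σ. Here z_{0.33} = -0.4399, z_{0.68} = 0.4677.
So 0.6 = μ − 0.4399σ and 0.85 = μ + 0.4677σ.
Subtracting: σ = (0.85 − 0.6)/(0.4677 − (-0.4399)) = 0.28.
Then μ = 0.6 − (-0.4399)·0.28 = 0.72.
Precision τ = 1/σ² = 1/0.2754² = 13.2.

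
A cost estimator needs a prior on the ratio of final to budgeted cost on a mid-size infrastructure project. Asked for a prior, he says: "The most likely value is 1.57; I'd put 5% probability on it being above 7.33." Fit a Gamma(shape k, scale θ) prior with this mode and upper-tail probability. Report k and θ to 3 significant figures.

Gamma(k,θ) with k>1 has mode (k−1)θ, so θ = 1.57/(k−1).
Need P(X < 7.33) = 0.95 with θ tied to k this way. Start at k = 2, θ = 1.57: P(X<7.33) ≈ 0.947.
Too low — raise k to concentrate. Iterating converges to k ≈ 2.02.
Then θ = 1.57/(2.02−1) ≈ 1.53.

k ≈ 2.02, θ ≈ 1.53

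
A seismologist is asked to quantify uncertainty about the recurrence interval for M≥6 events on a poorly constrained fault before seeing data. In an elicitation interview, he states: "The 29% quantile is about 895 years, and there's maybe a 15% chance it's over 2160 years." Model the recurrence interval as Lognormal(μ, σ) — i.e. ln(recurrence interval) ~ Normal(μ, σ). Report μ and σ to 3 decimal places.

μ ≈ 7.103, σ ≈ 0.554

If T ~ Lognormal(μ,σ) then ln T ~ Normal(μ,σ), so the p-quantile of ln T is μ + z_p·σ.
ln(895) = 6.797 and ln(2160) = 7.678; z_{0.29} = -0.5534, z_{0.85} = 1.036.
σ = (7.678 − 6.797)/(1.036 − (-0.5534)) = 0.554.
μ = 6.797 − (-0.5534)·0.554 = 7.103.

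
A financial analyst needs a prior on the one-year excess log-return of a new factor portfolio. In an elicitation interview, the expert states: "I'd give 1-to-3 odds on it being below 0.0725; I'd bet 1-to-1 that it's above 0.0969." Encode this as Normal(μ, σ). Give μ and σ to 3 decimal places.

μ = 0.097, σ = 0.036

For Normal(μ,σ), the p-quantile is μ + z_p·σ. Here z_{0.25} = -0.6745, z_{0.5} = 0.
So 0.0725 = μ − 0.6745σ and 0.0969 = μ + 0σ.
Subtracting: σ = (0.0969 − 0.0725)/(0 − (-0.6745)) = 0.036.
Then μ = 0.0725 − (-0.6745)·0.036 = 0.097.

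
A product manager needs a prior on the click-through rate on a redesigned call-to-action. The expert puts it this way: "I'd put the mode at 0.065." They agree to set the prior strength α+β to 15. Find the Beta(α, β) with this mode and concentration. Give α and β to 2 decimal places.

α = 1.84, β = 13.16

For α,β > 1 the Beta mode is (α−1)/(α+β−2). With α+β = 15, the mode is (α−1)/13.
Set (α−1)/13 = 0.065 → α = 1 + 0.065·13 = 1.84.
β = 15 − α = 13.16.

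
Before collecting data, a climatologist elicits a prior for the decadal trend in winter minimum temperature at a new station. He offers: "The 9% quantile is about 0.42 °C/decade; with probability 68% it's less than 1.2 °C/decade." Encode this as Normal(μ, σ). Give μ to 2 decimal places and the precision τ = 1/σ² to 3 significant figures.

The p-quantile of Normal(μ,σ) is μ + z_p·σ, with z_{0.09} = -1.341 and z_{0.68} = 0.4677.
Eliminate σ: μ = (z₂·x₁ − z₁·x₂)/(z₂ − z₁) = (0.4677·0.42 − (-1.341)·1.2)/1.808 = 1.00.
Then σ = (x₂ − x₁)/(z₂ − z₁) = (1.2 − 0.42)/1.808 = 0.43.
Precision τ = 1/σ² = 1/0.4313² = 5.38.

μ = 1.00, τ = 5.38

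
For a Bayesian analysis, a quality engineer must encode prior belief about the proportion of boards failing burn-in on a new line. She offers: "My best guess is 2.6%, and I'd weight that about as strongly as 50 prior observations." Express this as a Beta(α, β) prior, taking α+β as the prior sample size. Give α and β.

Under the effective-sample-size interpretation, Beta(α, β) has prior mean α/(α+β) and prior sample size α+β.
So α+β = 50 and α/(α+β) = 0.026, giving α = 0.026·50 = 1.3 and β = 50 − 1.3 = 48.7.

α = 1.3, β = 48.7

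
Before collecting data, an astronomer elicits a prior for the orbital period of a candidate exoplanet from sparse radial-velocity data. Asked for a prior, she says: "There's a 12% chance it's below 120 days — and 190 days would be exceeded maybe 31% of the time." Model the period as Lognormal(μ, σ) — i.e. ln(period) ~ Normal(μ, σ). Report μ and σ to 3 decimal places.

If T ~ Lognormal(μ,σ) then ln T ~ Normal(μ,σ), so the p-quantile of ln T is μ + z_p·σ.
ln(120) = 4.787 and ln(190) = 5.247; z_{0.12} = -1.175, z_{0.69} = 0.4959.
σ = (5.247 − 4.787)/(0.4959 − (-1.175)) = 0.275.
μ = 4.787 − (-1.175)·0.275 = 5.111.

μ ≈ 5.111, σ ≈ 0.275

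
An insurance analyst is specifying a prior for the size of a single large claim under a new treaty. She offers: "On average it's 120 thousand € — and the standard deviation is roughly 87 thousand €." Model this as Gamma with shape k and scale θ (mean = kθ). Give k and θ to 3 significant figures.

For Gamma(k, scale θ): mean = kθ, variance = kθ², so CV = 1/√k.
CV = SD/mean = 87/120 = 0.725, hence k = 1/CV² = 1.9.
Then θ = mean/k = 120/1.9 = 63.1.

k ≈ 1.9, θ ≈ 63.1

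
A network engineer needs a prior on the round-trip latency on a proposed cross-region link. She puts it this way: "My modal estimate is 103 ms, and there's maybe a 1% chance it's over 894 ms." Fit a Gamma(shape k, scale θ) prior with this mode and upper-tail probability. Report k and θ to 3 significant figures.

k ≈ 1.7, θ ≈ 147

Gamma(k,θ) with k>1 has mode (k−1)θ, so θ = 103/(k−1).
Need P(X < 894) = 0.99 with θ tied to k this way. Start at k = 2, θ = 103: P(X<894) ≈ 0.998.
Too high — lower k to spread out. Iterating converges to k ≈ 1.7.
Then θ = 103/(1.7−1) ≈ 147.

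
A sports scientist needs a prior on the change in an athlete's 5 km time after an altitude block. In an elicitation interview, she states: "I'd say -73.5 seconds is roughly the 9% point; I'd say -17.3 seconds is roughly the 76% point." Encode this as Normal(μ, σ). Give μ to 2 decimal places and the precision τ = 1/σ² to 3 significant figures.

The p-quantile of Normal(μ,σ) is μ + z_p·σ, with z_{0.09} = -1.341 and z_{0.76} = 0.7063.
Eliminate σ: μ = (z₂·x₁ − z₁·x₂)/(z₂ − z₁) = (0.7063·-73.5 − (-1.341)·-17.3)/2.047 = -36.69.
Then σ = (x₂ − x₁)/(z₂ − z₁) = (-17.3 − -73.5)/2.047 = 27.45.
Precision τ = 1/σ² = 1/27.45² = 0.00133.

μ = -36.69, τ = 0.00133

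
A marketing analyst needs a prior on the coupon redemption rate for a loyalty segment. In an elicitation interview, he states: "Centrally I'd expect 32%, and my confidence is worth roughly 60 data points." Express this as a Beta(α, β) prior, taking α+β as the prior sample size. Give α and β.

α = 19.2, β = 40.8

Under the effective-sample-size interpretation, Beta(α, β) has prior mean α/(α+β) and prior sample size α+β.
So α+β = 60 and α/(α+β) = 0.32, giving α = 0.32·60 = 19.2 and β = 60 − 19.2 = 40.8.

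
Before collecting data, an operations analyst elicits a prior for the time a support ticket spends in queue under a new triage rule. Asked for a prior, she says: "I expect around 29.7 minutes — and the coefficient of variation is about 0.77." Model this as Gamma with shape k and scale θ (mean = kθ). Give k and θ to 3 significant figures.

k ≈ 1.69, θ ≈ 17.6

For Gamma(k, scale θ): mean = kθ, variance = kθ², so CV = 1/√k.
CV = 0.77, hence k = 1/CV² = 1.69.
Then θ = mean/k = 29.7/1.69 = 17.6.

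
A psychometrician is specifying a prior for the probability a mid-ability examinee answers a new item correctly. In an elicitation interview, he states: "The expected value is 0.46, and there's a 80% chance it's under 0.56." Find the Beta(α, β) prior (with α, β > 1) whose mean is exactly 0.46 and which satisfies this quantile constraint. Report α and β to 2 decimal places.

With mean 0.46 fixed, write α = 0.46s, β = 0.54s where s = α+β.
Need P(θ < 0.56) = 0.8 under Beta(0.46s, 0.54s). Normal approximation: (q−m)/√(m(1−m)/s) ≈ z_{0.8} = 0.842, so s ≈ 0.46·0.54·(0.842)²/(0.56−0.46)² = 17.6.
At s = 17.6: P(θ<0.56) ≈ 0.800. Adjusting to match 0.8 gives s ≈ 17.58.
So α = 0.46·17.58 ≈ 8.09, β = 0.54·17.58 ≈ 9.49.

α ≈ 8.09, β ≈ 9.49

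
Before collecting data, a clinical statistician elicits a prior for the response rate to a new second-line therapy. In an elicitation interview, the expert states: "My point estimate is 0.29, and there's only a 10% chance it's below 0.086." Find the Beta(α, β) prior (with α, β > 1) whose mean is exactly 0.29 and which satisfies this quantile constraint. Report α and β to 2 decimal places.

α ≈ 1.80, β ≈ 4.40

With mean 0.29 fixed, write α = 0.29s, β = 0.71s where s = α+β.
Need P(θ < 0.086) = 0.1 under Beta(0.29s, 0.71s). Normal approximation: (q−m)/√(m(1−m)/s) ≈ z_{0.1} = -1.28, so s ≈ 0.29·0.71·(-1.28)²/(0.086−0.29)² = 8.1.
At s = 8.1: P(θ<0.086) ≈ 0.065. Adjusting to match 0.1 gives s ≈ 6.19.
So α = 0.29·6.19 ≈ 1.80, β = 0.71·6.19 ≈ 4.40.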